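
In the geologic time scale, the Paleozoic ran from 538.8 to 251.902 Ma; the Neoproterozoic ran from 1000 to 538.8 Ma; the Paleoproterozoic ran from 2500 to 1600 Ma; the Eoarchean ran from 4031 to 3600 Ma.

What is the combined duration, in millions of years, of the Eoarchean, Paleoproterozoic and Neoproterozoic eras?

Duration is start − end for each: (4031 − 3600) + (2500 − 1600) + (1000 − 538.8).
That is 431 + 900 + 461.2, which totals 1792.2 million years.

1792.2 million years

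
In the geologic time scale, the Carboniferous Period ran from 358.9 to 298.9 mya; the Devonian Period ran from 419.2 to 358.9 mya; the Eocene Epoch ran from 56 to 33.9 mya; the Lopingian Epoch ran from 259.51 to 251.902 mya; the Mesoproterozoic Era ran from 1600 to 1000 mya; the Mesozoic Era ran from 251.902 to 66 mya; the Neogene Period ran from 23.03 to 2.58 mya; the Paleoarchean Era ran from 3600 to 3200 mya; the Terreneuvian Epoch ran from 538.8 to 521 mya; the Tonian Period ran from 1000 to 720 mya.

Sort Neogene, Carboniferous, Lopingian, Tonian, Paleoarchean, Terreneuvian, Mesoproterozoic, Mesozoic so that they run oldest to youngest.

Paleoarchean → Mesoproterozoic → Tonian → Terreneuvian → Carboniferous → Lopingian → Mesozoic → Neogene

The oldest of these is Paleoarchean (starts 3600 Ma) and the youngest is Neogene (ends 2.58 Ma).
In between, by decreasing start age: Mesoproterozoic (1600), Tonian (1000), Terreneuvian (538.8), Carboniferous (358.9), Lopingian (259.51), Mesozoic (251.902).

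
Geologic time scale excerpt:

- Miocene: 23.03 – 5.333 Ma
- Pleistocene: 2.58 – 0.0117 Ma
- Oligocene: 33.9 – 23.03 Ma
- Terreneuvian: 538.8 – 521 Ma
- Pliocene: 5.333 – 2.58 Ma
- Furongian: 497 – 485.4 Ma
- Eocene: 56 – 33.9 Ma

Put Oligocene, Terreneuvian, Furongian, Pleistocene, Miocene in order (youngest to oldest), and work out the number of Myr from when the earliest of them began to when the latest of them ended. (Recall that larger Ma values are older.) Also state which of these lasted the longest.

Pleistocene, Miocene, Oligocene, Furongian, Terreneuvian; total span 538.7883 Myr; longest is Terreneuvian

Start ages (Ma): Terreneuvian 538.8, Furongian 497, Oligocene 33.9, Miocene 23.03, Pleistocene 2.58.
Ordered youngest to oldest: Pleistocene, Miocene, Oligocene, Furongian, Terreneuvian.
Span = 538.8 − 0.0117 = 538.7883 Myr.
Durations: Pleistocene 2.5683, Terreneuvian 17.8, Oligocene 10.87, Miocene 17.697, Furongian 11.6 → longest is Terreneuvian (17.8 Myr).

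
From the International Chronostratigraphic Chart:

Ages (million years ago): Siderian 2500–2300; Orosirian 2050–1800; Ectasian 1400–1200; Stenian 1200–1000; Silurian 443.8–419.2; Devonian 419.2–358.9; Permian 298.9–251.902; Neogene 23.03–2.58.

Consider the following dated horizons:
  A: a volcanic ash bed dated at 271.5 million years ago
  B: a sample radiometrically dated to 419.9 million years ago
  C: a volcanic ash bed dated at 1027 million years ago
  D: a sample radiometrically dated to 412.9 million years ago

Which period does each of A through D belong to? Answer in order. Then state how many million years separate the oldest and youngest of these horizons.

Match each age against the start–end ranges in the excerpt: A = 271.5 Ma → Permian (298.9–251.902); B = 419.9 Ma → Silurian (443.8–419.2); C = 1027 Ma → Stenian (1200–1000); D = 412.9 Ma → Devonian (419.2–358.9).
The largest age is 1027 Ma and the smallest is 271.5 Ma; their difference is 755.5 Myr.

A — Permian; B — Silurian; C — Stenian; D — Devonian; span 755.5 million years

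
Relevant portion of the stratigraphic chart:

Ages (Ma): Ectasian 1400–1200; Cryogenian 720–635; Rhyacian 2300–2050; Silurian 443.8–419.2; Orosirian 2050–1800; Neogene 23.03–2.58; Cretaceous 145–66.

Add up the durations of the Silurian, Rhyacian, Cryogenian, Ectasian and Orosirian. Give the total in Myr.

809.6 million years

Duration is start − end for each: (443.8 − 419.2) + (2300 − 2050) + (720 − 635) + (1400 − 1200) + (2050 − 1800).
That is 24.6 + 250 + 85 + 200 + 250, which totals 809.6 million years.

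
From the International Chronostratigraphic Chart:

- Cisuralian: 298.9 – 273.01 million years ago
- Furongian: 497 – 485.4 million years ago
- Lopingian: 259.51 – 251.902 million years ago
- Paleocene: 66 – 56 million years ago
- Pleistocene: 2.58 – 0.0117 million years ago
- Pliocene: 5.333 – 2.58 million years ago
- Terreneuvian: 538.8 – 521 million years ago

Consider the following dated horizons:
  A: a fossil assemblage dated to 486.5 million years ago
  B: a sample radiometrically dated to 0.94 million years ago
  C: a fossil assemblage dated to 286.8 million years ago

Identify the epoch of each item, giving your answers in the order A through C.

Match each age against the start–end ranges in the excerpt: A = 486.5 Ma → Furongian (497–485.4); B = 0.94 Ma → Pleistocene (2.58–0.0117); C = 286.8 Ma → Cisuralian (298.9–273.01).

A — Furongian; B — Pleistocene; C — Cisuralian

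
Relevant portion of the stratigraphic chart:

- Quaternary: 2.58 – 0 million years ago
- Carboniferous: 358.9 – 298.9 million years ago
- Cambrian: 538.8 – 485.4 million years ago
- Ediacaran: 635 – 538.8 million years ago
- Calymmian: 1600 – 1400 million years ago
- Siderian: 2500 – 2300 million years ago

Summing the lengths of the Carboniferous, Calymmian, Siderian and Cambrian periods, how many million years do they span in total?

513.4 million years

Each duration: Carboniferous = 60; Calymmian = 200; Siderian = 200; Cambrian = 53.4.
Sum: 60 + 200 + 200 + 53.4 = 513.4 Myr.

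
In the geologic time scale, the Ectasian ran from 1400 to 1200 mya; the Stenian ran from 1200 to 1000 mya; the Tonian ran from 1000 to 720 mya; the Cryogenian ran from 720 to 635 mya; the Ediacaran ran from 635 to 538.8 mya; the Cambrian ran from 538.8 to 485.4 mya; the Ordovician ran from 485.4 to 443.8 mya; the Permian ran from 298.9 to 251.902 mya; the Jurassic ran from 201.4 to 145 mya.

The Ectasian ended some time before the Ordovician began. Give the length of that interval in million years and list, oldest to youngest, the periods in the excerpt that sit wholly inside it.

714.6 million years; Stenian, Tonian, Cryogenian, Ediacaran, Cambrian

End of Ectasian = 1200 Ma; start of Ordovician = 485.4 Ma.
Gap = 1200 − 485.4 = 714.6 Myr.
Periods wholly inside 1200–485.4 Ma: Stenian (1200–1000), Tonian (1000–720), Cryogenian (720–635), Ediacaran (635–538.8), Cambrian (538.8–485.4).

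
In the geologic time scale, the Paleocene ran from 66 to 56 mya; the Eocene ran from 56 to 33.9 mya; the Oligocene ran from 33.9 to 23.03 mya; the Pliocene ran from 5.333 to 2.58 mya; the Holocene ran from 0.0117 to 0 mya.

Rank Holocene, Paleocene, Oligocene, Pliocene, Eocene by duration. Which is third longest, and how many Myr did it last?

Paleocene, 10 million years

Durations: Holocene 0.0117; Paleocene 10; Oligocene 10.87; Pliocene 2.753; Eocene 22.1 Myr.
Sorted longest-first: Eocene (22.1), Oligocene (10.87), Paleocene (10), Pliocene (2.753), Holocene (0.0117).
The third longest is Paleocene at 10 Myr.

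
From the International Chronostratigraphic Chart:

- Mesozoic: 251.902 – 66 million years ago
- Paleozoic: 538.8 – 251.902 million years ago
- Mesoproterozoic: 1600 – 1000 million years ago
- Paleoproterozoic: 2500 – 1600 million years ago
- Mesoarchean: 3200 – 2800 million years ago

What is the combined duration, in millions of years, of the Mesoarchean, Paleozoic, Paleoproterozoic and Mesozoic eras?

Duration is start − end for each: (3200 − 2800) + (538.8 − 251.902) + (2500 − 1600) + (251.902 − 66).
That is 400 + 286.898 + 900 + 185.902, which totals 1772.8 million years.

1772.8 million years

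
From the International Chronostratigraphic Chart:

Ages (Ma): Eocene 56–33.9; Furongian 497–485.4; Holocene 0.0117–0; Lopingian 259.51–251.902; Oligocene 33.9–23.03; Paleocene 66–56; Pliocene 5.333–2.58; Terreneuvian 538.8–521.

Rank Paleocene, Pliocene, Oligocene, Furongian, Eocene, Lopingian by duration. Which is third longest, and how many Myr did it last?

Oligocene, 10.87 million years

Durations: Paleocene 10; Pliocene 2.753; Oligocene 10.87; Furongian 11.6; Eocene 22.1; Lopingian 7.608 Myr.
Sorted longest-first: Eocene (22.1), Furongian (11.6), Oligocene (10.87), Paleocene (10), Lopingian (7.608), Pliocene (2.753).
The third longest is Oligocene at 10.87 Myr.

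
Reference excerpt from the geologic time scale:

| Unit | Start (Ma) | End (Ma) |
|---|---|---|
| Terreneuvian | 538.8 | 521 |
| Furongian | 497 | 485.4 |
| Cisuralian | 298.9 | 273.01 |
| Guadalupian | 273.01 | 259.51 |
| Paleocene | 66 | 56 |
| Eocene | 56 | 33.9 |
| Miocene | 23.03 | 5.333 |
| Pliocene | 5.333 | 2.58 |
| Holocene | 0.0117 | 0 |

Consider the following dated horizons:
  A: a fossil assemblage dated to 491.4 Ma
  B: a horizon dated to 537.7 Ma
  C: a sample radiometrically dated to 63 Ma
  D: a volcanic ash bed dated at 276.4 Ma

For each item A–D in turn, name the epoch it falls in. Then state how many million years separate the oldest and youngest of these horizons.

Match each age against the start–end ranges in the excerpt: A = 491.4 Ma → Furongian (497–485.4); B = 537.7 Ma → Terreneuvian (538.8–521); C = 63 Ma → Paleocene (66–56); D = 276.4 Ma → Cisuralian (298.9–273.01).
The largest age is 537.7 Ma and the smallest is 63 Ma; their difference is 474.7 Myr.

A — Furongian; B — Terreneuvian; C — Paleocene; D — Cisuralian; span 474.7 million years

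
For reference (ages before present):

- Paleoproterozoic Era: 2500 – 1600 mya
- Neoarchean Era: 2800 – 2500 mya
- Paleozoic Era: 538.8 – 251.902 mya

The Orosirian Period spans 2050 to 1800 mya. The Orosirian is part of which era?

The Orosirian (2050–1800 Ma) lies entirely within 2500–1600 Ma, the Paleoproterozoic Era.

Paleoproterozoic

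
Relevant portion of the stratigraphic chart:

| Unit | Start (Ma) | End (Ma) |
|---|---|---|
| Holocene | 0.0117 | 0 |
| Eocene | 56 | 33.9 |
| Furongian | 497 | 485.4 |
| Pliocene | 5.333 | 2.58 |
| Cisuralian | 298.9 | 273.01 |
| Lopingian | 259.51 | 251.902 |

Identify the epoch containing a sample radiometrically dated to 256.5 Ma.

256.5 Ma lies between 259.51 and 251.902 Ma, so it falls in the Lopingian.

Lopingian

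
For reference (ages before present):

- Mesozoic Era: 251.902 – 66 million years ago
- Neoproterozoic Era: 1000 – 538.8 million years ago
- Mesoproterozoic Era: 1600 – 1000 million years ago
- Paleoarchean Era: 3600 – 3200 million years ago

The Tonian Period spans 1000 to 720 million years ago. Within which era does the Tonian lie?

Neoproterozoic

The Tonian (1000–720 Ma) lies entirely within 1000–538.8 Ma, the Neoproterozoic Era.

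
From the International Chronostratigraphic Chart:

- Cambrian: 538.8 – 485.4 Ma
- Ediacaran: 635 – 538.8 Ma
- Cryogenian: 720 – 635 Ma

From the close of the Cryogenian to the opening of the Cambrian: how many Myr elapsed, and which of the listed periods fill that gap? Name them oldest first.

96.2 million years; Ediacaran

End of Cryogenian = 635 Ma; start of Cambrian = 538.8 Ma.
Gap = 635 − 538.8 = 96.2 Myr.
Periods wholly inside 635–538.8 Ma: Ediacaran (635–538.8).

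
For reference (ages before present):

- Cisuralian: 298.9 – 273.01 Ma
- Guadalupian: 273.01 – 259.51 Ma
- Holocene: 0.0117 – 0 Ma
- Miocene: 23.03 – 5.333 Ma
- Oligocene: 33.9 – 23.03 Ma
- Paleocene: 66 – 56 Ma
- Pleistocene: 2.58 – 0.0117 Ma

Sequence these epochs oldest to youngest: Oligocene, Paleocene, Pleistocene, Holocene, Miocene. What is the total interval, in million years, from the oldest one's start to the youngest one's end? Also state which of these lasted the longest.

Paleocene, Oligocene, Miocene, Pleistocene, Holocene; total span 66 Myr; longest is Miocene

From the excerpt: Oligocene 33.9–23.03; Paleocene 66–56; Pleistocene 2.58–0.0117; Holocene 0.0117–0; Miocene 23.03–5.333 (Ma).
Larger Ma is earlier, so the oldest is Paleocene and the youngest is Holocene; oldest to youngest: Paleocene, Oligocene, Miocene, Pleistocene, Holocene.
Oldest start 66 minus youngest end 0 gives 66 Myr overall.
Individual lengths (start − end): Holocene 0.0117; Pleistocene 2.5683; Miocene 17.697; Oligocene 10.87; Paleocene 10. The largest is Miocene at 17.697 Myr.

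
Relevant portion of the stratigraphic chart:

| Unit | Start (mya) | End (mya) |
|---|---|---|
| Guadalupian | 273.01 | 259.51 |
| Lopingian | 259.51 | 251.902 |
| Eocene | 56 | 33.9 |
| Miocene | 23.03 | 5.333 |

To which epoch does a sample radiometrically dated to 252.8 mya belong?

252.8 Ma lies between 259.51 and 251.902 Ma, so it falls in the Lopingian.

Lopingian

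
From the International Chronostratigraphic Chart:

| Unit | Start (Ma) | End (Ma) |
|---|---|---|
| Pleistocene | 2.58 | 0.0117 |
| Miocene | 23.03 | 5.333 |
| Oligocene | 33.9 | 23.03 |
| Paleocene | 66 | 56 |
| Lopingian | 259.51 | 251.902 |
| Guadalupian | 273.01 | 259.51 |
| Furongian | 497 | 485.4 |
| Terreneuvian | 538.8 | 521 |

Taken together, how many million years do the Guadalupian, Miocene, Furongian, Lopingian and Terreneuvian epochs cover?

68.205 million years

Each duration: Guadalupian = 13.5; Miocene = 17.697; Furongian = 11.6; Lopingian = 7.608; Terreneuvian = 17.8.
Sum: 13.5 + 17.697 + 11.6 + 7.608 + 17.8 = 68.205 Myr.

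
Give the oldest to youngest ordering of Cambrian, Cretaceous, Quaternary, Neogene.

Era membership (oldest first within each) — Paleozoic: Cambrian; Mesozoic: Cretaceous; Cenozoic: Neogene, Quaternary. Paleozoic precedes Mesozoic, which precedes Cenozoic. Concatenating the groups in that era order gives oldest to youngest directly.

Cambrian → Cretaceous → Neogene → Quaternary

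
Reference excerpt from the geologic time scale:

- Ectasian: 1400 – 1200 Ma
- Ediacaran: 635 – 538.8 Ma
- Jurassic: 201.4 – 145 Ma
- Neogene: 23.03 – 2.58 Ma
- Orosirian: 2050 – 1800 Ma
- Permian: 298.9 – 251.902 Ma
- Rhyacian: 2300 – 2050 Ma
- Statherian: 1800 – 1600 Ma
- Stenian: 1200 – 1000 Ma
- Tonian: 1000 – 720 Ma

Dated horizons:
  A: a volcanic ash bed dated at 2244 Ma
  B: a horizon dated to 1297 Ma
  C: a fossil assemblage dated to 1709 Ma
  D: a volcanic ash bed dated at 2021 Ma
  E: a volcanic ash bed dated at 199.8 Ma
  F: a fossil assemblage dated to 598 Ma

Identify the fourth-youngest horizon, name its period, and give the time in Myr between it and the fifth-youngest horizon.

Sorted youngest-first by Ma: E (199.8), F (598), B (1297), C (1709), D (2021), A (2244).
The fourth youngest is C at 1709 Ma, which lies in 1800–1600 Ma: the Statherian.
The fifth youngest is D at 2021 Ma; separation = |1709 − 2021| = 312 Myr.

C, in the Statherian; 312 million years to D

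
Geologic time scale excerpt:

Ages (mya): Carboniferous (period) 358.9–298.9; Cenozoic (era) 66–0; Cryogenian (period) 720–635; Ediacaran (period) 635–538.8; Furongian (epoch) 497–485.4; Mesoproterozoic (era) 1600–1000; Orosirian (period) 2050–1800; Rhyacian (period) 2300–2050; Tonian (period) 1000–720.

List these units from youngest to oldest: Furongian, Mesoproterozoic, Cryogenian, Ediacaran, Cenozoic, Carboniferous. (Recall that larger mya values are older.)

Read off each span (Ma): Furongian 497–485.4; Mesoproterozoic 1600–1000; Cryogenian 720–635; Ediacaran 635–538.8; Cenozoic 66–0; Carboniferous 358.9–298.9.
Larger Ma is older, so oldest→youngest is Mesoproterozoic, Cryogenian, Ediacaran, Furongian, Carboniferous, Cenozoic; reverse it for youngest→oldest.

Cenozoic → Carboniferous → Furongian → Ediacaran → Cryogenian → Mesoproterozoic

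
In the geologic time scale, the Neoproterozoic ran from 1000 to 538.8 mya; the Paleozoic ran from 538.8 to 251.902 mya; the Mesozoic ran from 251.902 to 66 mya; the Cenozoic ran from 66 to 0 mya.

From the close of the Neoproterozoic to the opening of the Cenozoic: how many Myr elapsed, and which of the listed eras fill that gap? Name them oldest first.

End of Neoproterozoic = 538.8 Ma; start of Cenozoic = 66 Ma.
Gap = 538.8 − 66 = 472.8 Myr.
Eras wholly inside 538.8–66 Ma: Paleozoic (538.8–251.902), Mesozoic (251.902–66).

472.8 million years; Paleozoic, Mesozoic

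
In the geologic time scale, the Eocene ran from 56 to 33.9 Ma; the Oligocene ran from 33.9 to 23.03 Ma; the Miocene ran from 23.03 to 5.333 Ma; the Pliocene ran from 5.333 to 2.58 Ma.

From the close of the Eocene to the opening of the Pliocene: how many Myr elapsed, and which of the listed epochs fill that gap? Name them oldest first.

End of Eocene = 33.9 Ma; start of Pliocene = 5.333 Ma.
Gap = 33.9 − 5.333 = 28.567 Myr.
Epochs wholly inside 33.9–5.333 Ma: Oligocene (33.9–23.03), Miocene (23.03–5.333).

28.567 million years; Oligocene, Miocene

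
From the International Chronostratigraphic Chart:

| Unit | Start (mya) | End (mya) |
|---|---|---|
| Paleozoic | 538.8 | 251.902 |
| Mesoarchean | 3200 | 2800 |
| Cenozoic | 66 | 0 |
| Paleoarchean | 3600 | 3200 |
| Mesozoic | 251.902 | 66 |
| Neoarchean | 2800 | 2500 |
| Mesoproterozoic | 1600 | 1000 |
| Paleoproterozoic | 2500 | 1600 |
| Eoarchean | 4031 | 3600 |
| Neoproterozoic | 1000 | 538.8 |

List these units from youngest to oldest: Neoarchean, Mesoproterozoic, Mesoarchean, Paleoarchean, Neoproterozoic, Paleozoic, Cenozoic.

Cenozoic, then Paleozoic, then Neoproterozoic, then Mesoproterozoic, then Neoarchean, then Mesoarchean, then Paleoarchean

Read off each span (Ma): Neoarchean 2800–2500; Mesoproterozoic 1600–1000; Mesoarchean 3200–2800; Paleoarchean 3600–3200; Neoproterozoic 1000–538.8; Paleozoic 538.8–251.902; Cenozoic 66–0.
Larger Ma is older, so oldest→youngest is Paleoarchean, Mesoarchean, Neoarchean, Mesoproterozoic, Neoproterozoic, Paleozoic, Cenozoic; reverse it for youngest→oldest.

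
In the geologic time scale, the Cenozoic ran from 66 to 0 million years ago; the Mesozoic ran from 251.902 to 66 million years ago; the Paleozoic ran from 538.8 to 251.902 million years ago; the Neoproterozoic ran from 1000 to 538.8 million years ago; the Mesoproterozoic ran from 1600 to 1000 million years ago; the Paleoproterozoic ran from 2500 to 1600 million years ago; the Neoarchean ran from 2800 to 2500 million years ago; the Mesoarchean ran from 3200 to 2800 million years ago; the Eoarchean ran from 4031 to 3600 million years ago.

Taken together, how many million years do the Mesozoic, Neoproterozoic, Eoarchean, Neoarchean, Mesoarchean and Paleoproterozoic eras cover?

2678.102 million years

Duration is start − end for each: (251.902 − 66) + (1000 − 538.8) + (4031 − 3600) + (2800 − 2500) + (3200 − 2800) + (2500 − 1600).
That is 185.902 + 461.2 + 431 + 300 + 400 + 900, which totals 2678.102 million years.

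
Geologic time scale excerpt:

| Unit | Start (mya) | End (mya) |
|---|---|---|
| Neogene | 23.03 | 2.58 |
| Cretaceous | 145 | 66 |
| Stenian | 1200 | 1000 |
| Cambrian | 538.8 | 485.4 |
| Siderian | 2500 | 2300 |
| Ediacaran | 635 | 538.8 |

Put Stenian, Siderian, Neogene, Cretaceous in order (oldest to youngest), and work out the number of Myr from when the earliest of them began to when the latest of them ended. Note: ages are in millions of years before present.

Siderian, Stenian, Cretaceous, Neogene; total span 2497.42 Myr

From the excerpt: Stenian 1200–1000; Siderian 2500–2300; Neogene 23.03–2.58; Cretaceous 145–66 (Ma).
Larger Ma is earlier, so the oldest is Siderian and the youngest is Neogene; oldest to youngest: Siderian, Stenian, Cretaceous, Neogene.
Oldest start 2500 minus youngest end 2.58 gives 2497.42 Myr overall.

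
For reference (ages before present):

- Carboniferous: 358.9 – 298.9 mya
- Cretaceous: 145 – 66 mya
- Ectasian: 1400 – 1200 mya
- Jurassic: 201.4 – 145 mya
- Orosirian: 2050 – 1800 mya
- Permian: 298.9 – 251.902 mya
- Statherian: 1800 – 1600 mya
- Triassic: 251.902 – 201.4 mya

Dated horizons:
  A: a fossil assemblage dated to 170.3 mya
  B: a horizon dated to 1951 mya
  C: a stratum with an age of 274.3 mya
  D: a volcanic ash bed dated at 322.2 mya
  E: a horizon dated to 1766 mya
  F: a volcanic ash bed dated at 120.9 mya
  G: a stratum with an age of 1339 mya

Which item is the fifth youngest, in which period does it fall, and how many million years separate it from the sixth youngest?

Sorted youngest-first by Ma: F (120.9), A (170.3), C (274.3), D (322.2), G (1339), E (1766), B (1951).
The fifth youngest is G at 1339 Ma, which lies in 1400–1200 Ma: the Ectasian.
The sixth youngest is E at 1766 Ma; separation = |1339 − 1766| = 427 Myr.

G, in the Ectasian; 427 million years to E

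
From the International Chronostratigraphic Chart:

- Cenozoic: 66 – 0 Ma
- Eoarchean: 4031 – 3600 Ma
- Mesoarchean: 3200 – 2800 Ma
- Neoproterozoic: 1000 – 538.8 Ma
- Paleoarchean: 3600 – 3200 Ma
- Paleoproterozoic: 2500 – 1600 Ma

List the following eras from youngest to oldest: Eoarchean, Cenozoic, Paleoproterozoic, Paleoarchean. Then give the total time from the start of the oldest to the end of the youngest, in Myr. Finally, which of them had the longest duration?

Cenozoic, Paleoproterozoic, Paleoarchean, Eoarchean; total span 4031 Myr; longest is Paleoproterozoic

From the excerpt: Eoarchean 4031–3600; Cenozoic 66–0; Paleoproterozoic 2500–1600; Paleoarchean 3600–3200 (Ma).
Larger Ma is earlier, so the oldest is Eoarchean and the youngest is Cenozoic; youngest to oldest: Cenozoic, Paleoproterozoic, Paleoarchean, Eoarchean.
Oldest start 4031 minus youngest end 0 gives 4031 Myr overall.
Individual lengths (start − end): Cenozoic 66; Paleoproterozoic 900; Paleoarchean 400; Eoarchean 431. The largest is Paleoproterozoic at 900 Myr.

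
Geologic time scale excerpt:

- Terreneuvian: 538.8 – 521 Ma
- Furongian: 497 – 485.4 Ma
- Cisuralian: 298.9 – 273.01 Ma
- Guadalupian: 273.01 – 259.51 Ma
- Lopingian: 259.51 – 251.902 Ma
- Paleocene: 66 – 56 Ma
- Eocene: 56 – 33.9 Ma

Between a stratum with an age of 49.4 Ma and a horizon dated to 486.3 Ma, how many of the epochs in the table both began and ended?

4

The older date is 486.3 Ma and the younger is 49.4 Ma.
Epochs with start < 486.3 and end > 49.4 Ma: Cisuralian (298.9–273.01), Guadalupian (273.01–259.51), Lopingian (259.51–251.902), Paleocene (66–56).
That is 4 complete epochs.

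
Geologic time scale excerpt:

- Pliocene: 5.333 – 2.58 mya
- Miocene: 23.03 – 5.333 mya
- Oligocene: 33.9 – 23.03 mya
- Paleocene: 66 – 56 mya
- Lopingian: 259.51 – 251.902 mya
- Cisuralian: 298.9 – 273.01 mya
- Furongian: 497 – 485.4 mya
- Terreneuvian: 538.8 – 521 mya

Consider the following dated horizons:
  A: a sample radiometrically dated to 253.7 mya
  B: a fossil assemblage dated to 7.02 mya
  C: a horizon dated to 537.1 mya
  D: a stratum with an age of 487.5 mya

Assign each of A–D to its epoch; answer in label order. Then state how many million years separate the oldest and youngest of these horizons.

Match each age against the start–end ranges in the excerpt: A = 253.7 Ma → Lopingian (259.51–251.902); B = 7.02 Ma → Miocene (23.03–5.333); C = 537.1 Ma → Terreneuvian (538.8–521); D = 487.5 Ma → Furongian (497–485.4).
The largest age is 537.1 Ma and the smallest is 7.02 Ma; their difference is 530.08 Myr.

A — Lopingian; B — Miocene; C — Terreneuvian; D — Furongian; span 530.08 million years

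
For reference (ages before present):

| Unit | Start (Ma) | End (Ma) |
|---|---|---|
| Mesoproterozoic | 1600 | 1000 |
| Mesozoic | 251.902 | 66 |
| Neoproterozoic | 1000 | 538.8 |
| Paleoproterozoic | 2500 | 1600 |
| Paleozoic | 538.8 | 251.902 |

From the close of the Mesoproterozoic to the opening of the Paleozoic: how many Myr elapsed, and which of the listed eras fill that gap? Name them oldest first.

The Mesoproterozoic closes at 1000 Ma and the Paleozoic opens at 538.8 Ma, so the interval is 1000 − 538.8 = 461.2 Myr.
An era fits inside if it starts at or after 1000 Ma and ends at or before 538.8 Ma; oldest first that gives Neoproterozoic.

461.2 million years; Neoproterozoic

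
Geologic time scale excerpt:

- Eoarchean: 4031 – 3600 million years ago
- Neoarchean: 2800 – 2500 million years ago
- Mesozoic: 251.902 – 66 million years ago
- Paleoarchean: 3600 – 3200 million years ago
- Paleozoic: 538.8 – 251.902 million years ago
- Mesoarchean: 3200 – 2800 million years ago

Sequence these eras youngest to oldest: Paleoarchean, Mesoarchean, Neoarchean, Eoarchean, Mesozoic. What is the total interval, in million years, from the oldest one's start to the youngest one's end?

Start ages (Ma): Eoarchean 4031, Paleoarchean 3600, Mesoarchean 3200, Neoarchean 2800, Mesozoic 251.902.
Ordered youngest to oldest: Mesozoic, Neoarchean, Mesoarchean, Paleoarchean, Eoarchean.
Span = 4031 − 66 = 3965 Myr.

Mesozoic → Neoarchean → Mesoarchean → Paleoarchean → Eoarchean; total span 3965 Myr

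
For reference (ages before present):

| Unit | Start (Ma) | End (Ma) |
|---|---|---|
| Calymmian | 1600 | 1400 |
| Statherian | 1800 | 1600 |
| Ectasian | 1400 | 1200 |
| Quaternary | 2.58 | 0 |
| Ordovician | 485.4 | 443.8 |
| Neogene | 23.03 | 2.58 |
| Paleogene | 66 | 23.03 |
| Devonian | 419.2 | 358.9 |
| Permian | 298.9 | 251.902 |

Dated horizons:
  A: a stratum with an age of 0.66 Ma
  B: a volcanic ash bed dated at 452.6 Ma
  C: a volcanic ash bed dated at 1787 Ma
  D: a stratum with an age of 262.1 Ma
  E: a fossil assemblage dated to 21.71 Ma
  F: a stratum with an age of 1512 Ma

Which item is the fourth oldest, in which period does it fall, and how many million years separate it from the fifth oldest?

Sorted oldest-first by Ma: C (1787), F (1512), B (452.6), D (262.1), E (21.71), A (0.66).
The fourth oldest is D at 262.1 Ma, which lies in 298.9–251.902 Ma: the Permian.
The fifth oldest is E at 21.71 Ma; separation = |262.1 − 21.71| = 240.39 Myr.

D, in the Permian; 240.39 million years to E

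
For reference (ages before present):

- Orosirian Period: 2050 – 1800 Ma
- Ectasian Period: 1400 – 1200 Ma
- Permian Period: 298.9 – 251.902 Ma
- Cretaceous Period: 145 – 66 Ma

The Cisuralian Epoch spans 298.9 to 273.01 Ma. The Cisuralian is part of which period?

Permian

The Cisuralian (298.9–273.01 Ma) lies entirely within 298.9–251.902 Ma, the Permian Period.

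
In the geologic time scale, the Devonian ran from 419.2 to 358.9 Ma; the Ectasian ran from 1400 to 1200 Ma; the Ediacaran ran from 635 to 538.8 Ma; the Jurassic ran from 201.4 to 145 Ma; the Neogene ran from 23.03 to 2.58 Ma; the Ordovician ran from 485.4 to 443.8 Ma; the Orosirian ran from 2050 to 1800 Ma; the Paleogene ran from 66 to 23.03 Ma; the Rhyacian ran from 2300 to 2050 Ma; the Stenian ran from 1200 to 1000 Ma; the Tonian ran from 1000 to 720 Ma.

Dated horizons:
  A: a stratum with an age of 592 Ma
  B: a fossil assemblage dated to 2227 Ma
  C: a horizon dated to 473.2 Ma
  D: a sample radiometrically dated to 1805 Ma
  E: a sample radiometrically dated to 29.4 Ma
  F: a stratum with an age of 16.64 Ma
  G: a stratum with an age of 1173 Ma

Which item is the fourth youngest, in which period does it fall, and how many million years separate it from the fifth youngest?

A, in the Ediacaran; 581 million years to G

Smaller Ma means younger, so youngest first: F 16.64 < E 29.4 < C 473.2 < A 592 < G 1173 < D 1805 < B 2227.
Counting 4 along gives A (592 Ma); the excerpt puts that inside the Ediacaran, 635–538.8 Ma.
Next in line is G (1173 Ma), and 1173 − 592 = 581 Myr.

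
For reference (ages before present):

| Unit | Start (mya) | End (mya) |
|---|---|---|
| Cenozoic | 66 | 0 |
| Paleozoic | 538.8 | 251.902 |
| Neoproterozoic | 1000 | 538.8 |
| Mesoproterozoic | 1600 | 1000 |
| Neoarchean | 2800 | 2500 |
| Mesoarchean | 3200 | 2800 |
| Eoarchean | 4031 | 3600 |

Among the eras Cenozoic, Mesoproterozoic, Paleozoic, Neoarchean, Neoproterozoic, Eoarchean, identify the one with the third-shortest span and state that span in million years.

Neoarchean, 300 million years

Durations: Cenozoic 66; Mesoproterozoic 600; Paleozoic 286.898; Neoarchean 300; Neoproterozoic 461.2; Eoarchean 431 Myr.
Sorted shortest-first: Cenozoic (66), Paleozoic (286.898), Neoarchean (300), Eoarchean (431), Neoproterozoic (461.2), Mesoproterozoic (600).
The third shortest is Neoarchean at 300 Myr.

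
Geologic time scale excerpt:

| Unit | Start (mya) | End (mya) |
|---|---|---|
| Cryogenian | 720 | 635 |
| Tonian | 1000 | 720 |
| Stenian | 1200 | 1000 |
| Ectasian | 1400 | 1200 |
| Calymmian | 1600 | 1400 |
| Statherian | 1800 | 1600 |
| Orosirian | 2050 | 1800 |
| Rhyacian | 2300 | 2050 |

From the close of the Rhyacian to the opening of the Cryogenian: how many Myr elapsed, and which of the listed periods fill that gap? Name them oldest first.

1330 million years; Orosirian, Statherian, Calymmian, Ectasian, Stenian, Tonian

End of Rhyacian = 2050 Ma; start of Cryogenian = 720 Ma.
Gap = 2050 − 720 = 1330 Myr.
Periods wholly inside 2050–720 Ma: Orosirian (2050–1800), Statherian (1800–1600), Calymmian (1600–1400), Ectasian (1400–1200), Stenian (1200–1000), Tonian (1000–720).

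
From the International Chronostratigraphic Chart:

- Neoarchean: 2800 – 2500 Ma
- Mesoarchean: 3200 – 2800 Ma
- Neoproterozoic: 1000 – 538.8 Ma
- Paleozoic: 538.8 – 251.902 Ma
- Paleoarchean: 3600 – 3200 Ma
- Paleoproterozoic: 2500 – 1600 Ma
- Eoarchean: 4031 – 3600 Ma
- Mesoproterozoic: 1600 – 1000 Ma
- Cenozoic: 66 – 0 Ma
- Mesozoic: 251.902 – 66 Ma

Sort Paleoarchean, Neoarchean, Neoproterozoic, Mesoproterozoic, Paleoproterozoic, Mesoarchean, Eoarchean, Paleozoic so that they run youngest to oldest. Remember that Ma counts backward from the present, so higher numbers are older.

Read off each span (Ma): Paleoarchean 3600–3200; Neoarchean 2800–2500; Neoproterozoic 1000–538.8; Mesoproterozoic 1600–1000; Paleoproterozoic 2500–1600; Mesoarchean 3200–2800; Eoarchean 4031–3600; Paleozoic 538.8–251.902.
Larger Ma is older, so oldest→youngest is Eoarchean, Paleoarchean, Mesoarchean, Neoarchean, Paleoproterozoic, Mesoproterozoic, Neoproterozoic, Paleozoic; reverse it for youngest→oldest.

Paleozoic, Neoproterozoic, Mesoproterozoic, Paleoproterozoic, Neoarchean, Mesoarchean, Paleoarchean, Eoarchean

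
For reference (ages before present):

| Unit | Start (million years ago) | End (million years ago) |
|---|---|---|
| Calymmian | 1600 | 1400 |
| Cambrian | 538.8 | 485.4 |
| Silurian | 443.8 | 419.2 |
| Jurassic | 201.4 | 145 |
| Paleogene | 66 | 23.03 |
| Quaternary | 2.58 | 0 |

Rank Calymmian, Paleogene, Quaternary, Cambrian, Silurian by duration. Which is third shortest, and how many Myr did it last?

Paleogene, 42.97 million years

Durations: Calymmian 200; Paleogene 42.97; Quaternary 2.58; Cambrian 53.4; Silurian 24.6 Myr.
Sorted shortest-first: Quaternary (2.58), Silurian (24.6), Paleogene (42.97), Cambrian (53.4), Calymmian (200).
The third shortest is Paleogene at 42.97 Myr.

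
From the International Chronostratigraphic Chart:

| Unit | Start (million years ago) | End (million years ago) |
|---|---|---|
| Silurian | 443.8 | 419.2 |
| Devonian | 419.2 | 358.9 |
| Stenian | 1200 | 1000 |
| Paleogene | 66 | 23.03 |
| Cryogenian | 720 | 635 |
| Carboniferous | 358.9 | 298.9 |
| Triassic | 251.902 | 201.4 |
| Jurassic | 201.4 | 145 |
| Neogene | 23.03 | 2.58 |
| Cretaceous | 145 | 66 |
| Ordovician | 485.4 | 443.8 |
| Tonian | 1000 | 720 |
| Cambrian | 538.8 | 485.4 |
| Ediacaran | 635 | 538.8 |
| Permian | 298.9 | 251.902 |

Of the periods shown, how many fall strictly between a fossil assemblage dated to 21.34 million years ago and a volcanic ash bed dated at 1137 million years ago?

13

The older date is 1137 Ma and the younger is 21.34 Ma.
Periods with start < 1137 and end > 21.34 Ma: Tonian (1000–720), Cryogenian (720–635), Ediacaran (635–538.8), Cambrian (538.8–485.4), Ordovician (485.4–443.8), Silurian (443.8–419.2), Devonian (419.2–358.9), Carboniferous (358.9–298.9), Permian (298.9–251.902), Triassic (251.902–201.4), Jurassic (201.4–145), Cretaceous (145–66), Paleogene (66–23.03).
That is 13 complete periods.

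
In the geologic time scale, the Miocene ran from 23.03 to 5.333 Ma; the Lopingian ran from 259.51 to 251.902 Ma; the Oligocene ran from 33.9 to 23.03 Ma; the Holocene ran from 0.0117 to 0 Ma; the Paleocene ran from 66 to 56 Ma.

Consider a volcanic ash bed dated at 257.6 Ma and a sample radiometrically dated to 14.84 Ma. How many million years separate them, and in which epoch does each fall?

Elapsed time: 257.6 − 14.84 = 242.76 Myr.
257.6 Ma lies within 259.51–251.902 Ma: Lopingian.
14.84 Ma lies within 23.03–5.333 Ma: Miocene.

242.76 million years apart; the first in the Lopingian, the second in the Miocene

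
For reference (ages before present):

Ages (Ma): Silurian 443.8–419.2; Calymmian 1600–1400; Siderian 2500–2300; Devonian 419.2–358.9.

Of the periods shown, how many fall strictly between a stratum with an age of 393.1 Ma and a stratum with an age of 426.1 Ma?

0

The older date is 426.1 Ma and the younger is 393.1 Ma.
No period both begins after 426.1 Ma and ends before 393.1 Ma, so the count is 0.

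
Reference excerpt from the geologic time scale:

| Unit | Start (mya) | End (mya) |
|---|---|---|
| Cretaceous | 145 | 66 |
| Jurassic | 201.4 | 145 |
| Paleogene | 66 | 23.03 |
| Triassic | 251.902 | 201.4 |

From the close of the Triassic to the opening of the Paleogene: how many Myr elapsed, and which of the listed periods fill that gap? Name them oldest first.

135.4 million years; Jurassic, Cretaceous

The Triassic closes at 201.4 Ma and the Paleogene opens at 66 Ma, so the interval is 201.4 − 66 = 135.4 Myr.
A period fits inside if it starts at or after 201.4 Ma and ends at or before 66 Ma; oldest first that gives Jurassic, Cretaceous.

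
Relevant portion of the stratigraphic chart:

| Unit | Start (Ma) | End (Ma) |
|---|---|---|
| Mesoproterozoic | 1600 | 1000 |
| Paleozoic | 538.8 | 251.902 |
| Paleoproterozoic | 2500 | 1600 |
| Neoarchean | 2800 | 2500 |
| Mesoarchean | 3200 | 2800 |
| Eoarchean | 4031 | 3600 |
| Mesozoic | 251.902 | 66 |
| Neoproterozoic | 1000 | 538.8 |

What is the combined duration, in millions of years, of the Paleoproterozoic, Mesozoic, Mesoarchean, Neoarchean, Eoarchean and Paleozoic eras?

2503.8 million years

Each duration: Paleoproterozoic = 900; Mesozoic = 185.902; Mesoarchean = 400; Neoarchean = 300; Eoarchean = 431; Paleozoic = 286.898.
Sum: 900 + 185.902 + 400 + 300 + 431 + 286.898 = 2503.8 Myr.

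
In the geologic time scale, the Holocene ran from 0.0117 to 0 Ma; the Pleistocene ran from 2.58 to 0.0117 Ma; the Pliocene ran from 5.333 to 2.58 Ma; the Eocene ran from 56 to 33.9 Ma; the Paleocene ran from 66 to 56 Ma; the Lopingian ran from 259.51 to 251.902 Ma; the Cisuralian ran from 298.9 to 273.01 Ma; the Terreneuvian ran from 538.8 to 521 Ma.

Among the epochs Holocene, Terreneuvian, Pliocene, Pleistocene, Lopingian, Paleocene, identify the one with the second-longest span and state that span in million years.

Durations: Holocene 0.0117; Terreneuvian 17.8; Pliocene 2.753; Pleistocene 2.5683; Lopingian 7.608; Paleocene 10 Myr.
Sorted longest-first: Terreneuvian (17.8), Paleocene (10), Lopingian (7.608), Pliocene (2.753), Pleistocene (2.5683), Holocene (0.0117).
The second longest is Paleocene at 10 Myr.

Paleocene, 10 million years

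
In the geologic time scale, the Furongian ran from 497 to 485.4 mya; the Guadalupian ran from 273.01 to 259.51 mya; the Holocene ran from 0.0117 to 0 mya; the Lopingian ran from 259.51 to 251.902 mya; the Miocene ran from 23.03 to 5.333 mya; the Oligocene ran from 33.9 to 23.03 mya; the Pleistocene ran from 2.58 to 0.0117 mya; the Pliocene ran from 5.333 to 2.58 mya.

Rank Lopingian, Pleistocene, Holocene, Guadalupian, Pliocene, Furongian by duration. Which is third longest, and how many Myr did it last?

Start − end for each: Lopingian 259.51 − 251.902 = 7.608; Pleistocene 2.58 − 0.0117 = 2.5683; Holocene 0.0117 − 0 = 0.0117; Guadalupian 273.01 − 259.51 = 13.5; Pliocene 5.333 − 2.58 = 2.753; Furongian 497 − 485.4 = 11.6.
Ranking these from longest: Guadalupian > Furongian > Lopingian > Pliocene > Pleistocene > Holocene.
Position 3 in that ranking is Lopingian, which lasted 7.608 Myr.

Lopingian, 7.608 million years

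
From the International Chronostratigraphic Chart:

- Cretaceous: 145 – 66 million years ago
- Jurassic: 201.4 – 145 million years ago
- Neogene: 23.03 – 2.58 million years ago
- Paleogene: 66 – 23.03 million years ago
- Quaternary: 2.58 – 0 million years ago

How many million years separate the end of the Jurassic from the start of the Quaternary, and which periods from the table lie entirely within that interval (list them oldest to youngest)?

142.42 million years; Cretaceous, Paleogene, Neogene

The Jurassic closes at 145 Ma and the Quaternary opens at 2.58 Ma, so the interval is 145 − 2.58 = 142.42 Myr.
A period fits inside if it starts at or after 145 Ma and ends at or before 2.58 Ma; oldest first that gives Cretaceous, Paleogene, Neogene.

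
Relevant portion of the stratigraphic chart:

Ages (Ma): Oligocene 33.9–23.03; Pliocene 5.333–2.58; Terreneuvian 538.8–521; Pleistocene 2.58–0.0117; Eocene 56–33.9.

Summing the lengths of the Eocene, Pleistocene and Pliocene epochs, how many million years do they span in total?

Each duration: Eocene = 22.1; Pleistocene = 2.5683; Pliocene = 2.753.
Sum: 22.1 + 2.5683 + 2.753 = 27.4213 Myr.

27.4213 million years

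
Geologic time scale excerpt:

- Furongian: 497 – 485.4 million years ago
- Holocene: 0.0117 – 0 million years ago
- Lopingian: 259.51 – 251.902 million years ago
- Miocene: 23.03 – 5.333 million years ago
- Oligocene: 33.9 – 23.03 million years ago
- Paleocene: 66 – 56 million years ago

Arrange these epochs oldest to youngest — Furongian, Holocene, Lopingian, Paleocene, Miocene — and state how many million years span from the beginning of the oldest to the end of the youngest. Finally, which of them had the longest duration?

Furongian, Lopingian, Paleocene, Miocene, Holocene; total span 497 Myr; longest is Miocene

From the excerpt: Furongian 497–485.4; Holocene 0.0117–0; Lopingian 259.51–251.902; Paleocene 66–56; Miocene 23.03–5.333 (Ma).
Larger Ma is earlier, so the oldest is Furongian and the youngest is Holocene; oldest to youngest: Furongian, Lopingian, Paleocene, Miocene, Holocene.
Oldest start 497 minus youngest end 0 gives 497 Myr overall.
Individual lengths (start − end): Holocene 0.0117; Paleocene 10; Miocene 17.697; Lopingian 7.608; Furongian 11.6. The largest is Miocene at 17.697 Myr.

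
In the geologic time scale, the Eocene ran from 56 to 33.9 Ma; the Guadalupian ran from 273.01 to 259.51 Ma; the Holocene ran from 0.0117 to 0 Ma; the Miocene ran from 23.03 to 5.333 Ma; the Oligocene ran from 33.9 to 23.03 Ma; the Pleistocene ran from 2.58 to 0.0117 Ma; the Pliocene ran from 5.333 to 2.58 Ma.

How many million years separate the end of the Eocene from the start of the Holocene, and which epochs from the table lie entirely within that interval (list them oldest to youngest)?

33.8883 million years; Oligocene, Miocene, Pliocene, Pleistocene

End of Eocene = 33.9 Ma; start of Holocene = 0.0117 Ma.
Gap = 33.9 − 0.0117 = 33.8883 Myr.
Epochs wholly inside 33.9–0.0117 Ma: Oligocene (33.9–23.03), Miocene (23.03–5.333), Pliocene (5.333–2.58), Pleistocene (2.58–0.0117).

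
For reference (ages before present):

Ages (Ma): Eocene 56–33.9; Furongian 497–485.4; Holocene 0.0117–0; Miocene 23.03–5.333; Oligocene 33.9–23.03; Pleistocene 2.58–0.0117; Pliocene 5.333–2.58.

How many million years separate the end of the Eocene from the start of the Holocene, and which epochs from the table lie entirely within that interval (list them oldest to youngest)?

33.8883 million years; Oligocene, Miocene, Pliocene, Pleistocene

End of Eocene = 33.9 Ma; start of Holocene = 0.0117 Ma.
Gap = 33.9 − 0.0117 = 33.8883 Myr.
Epochs wholly inside 33.9–0.0117 Ma: Oligocene (33.9–23.03), Miocene (23.03–5.333), Pliocene (5.333–2.58), Pleistocene (2.58–0.0117).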